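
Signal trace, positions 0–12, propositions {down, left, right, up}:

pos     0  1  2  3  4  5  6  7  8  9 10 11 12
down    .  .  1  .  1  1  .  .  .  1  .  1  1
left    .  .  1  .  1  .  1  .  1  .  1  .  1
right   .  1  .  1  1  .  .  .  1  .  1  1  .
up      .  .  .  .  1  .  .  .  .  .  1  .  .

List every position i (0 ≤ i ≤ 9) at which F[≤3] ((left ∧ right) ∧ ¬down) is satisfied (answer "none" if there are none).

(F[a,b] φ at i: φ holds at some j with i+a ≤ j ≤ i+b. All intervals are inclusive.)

Evaluate at each i in [0,9]:
  i=0: ✗ (none in [0,3])
  i=1: ✗ (none in [1,4])
  i=2: ✗ (none in [2,5])
  i=3: ✗ (none in [3,6])
  i=4: ✗ (none in [4,7])
  i=5: ✓ (witness j=8)
  i=6: ✓ (witness j=8)
  i=7: ✓ (witness j=8)
  i=8: ✓ (witness j=8)
  i=9: ✓ (witness j=10)

5, 6, 7, 8, 9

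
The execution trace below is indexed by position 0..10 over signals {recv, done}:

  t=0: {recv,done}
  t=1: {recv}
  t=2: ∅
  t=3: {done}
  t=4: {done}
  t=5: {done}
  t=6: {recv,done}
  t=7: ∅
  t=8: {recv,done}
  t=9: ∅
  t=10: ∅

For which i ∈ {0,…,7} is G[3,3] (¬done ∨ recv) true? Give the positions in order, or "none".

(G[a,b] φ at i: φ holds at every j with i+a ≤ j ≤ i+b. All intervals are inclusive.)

Evaluate at each i in [0,7]:
  i=0: ✗ (fails at j=3)
  i=1: ✗ (fails at j=4)
  i=2: ✗ (fails at j=5)
  i=3: ✓ (all of [6,6])
  i=4: ✓ (all of [7,7])
  i=5: ✓ (all of [8,8])
  i=6: ✓ (all of [9,9])
  i=7: ✓ (all of [10,10])

3, 4, 5, 6, 7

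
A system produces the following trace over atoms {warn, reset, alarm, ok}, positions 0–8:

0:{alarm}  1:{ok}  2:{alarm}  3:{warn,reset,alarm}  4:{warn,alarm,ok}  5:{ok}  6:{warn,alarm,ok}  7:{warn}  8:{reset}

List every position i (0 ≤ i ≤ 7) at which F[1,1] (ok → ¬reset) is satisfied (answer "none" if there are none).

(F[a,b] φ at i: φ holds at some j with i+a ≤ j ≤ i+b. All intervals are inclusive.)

0, 1, 2, 3, 4, 5, 6, 7

Evaluate at each i in [0,7]:
  i=0: ✓ (witness j=1)
  i=1: ✓ (witness j=2)
  i=2: ✓ (witness j=3)
  i=3: ✓ (witness j=4)
  i=4: ✓ (witness j=5)
  i=5: ✓ (witness j=6)
  i=6: ✓ (witness j=7)
  i=7: ✓ (witness j=8)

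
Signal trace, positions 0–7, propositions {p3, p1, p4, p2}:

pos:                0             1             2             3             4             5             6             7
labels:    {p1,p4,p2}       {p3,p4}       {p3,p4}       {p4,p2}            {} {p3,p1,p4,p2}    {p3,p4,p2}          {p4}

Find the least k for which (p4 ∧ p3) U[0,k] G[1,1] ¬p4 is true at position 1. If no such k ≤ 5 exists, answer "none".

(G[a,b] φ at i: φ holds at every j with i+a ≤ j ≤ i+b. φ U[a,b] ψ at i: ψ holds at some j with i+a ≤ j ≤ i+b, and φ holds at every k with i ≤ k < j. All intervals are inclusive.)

Need earliest j ≥ 1 with G[1,1] ¬p4, and (p4 ∧ p3) at every k in [1,j-1].
  j=1: rhs fails.
  j=2: rhs fails.
  j=3: rhs holds; lhs holds on [1,2]. k = 2.

2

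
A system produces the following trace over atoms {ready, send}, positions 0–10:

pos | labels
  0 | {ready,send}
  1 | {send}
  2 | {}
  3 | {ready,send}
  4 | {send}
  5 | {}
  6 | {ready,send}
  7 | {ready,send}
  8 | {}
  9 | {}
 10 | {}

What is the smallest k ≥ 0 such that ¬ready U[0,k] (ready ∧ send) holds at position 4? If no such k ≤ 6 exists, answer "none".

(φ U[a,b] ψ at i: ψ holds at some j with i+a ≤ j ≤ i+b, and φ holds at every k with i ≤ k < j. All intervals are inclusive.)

2

Need earliest j ≥ 4 with (ready ∧ send), and ¬ready at every k in [4,j-1].
  j=4: rhs fails.
  j=5: rhs fails.
  j=6: rhs holds; lhs holds on [4,5]. k = 2.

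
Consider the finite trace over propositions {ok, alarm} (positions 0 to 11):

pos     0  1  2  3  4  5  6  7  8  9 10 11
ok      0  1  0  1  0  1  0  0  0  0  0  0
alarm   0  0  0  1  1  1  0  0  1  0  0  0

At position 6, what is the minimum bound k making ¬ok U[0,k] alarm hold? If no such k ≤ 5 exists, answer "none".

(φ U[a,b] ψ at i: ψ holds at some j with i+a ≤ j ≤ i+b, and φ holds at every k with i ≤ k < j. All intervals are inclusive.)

2

Need earliest j ≥ 6 with alarm, and ¬ok at every k in [6,j-1].
  j=6: rhs fails.
  j=7: rhs fails.
  j=8: rhs holds; lhs holds on [6,7]. k = 2.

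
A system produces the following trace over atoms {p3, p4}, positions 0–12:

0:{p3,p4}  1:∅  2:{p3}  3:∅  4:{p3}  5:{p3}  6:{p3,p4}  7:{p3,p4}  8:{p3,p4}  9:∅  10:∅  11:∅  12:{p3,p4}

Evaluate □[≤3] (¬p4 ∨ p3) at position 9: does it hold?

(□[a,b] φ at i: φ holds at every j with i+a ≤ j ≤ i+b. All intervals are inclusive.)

Check (¬p4 ∨ p3) at every j in [9,12]:
  j=9: true
  j=10: true
  j=11: true
  j=12: true
All positions satisfy it → formula holds.

True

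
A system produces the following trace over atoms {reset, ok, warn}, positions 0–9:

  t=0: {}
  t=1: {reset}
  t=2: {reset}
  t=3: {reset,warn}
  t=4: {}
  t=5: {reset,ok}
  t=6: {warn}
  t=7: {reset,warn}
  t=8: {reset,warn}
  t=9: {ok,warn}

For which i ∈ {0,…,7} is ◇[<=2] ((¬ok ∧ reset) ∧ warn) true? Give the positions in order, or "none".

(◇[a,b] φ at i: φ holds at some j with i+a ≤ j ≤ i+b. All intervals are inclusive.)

1, 2, 3, 5, 6, 7

Evaluate at each i in [0,7]:
  i=0: ✗ (none in [0,2])
  i=1: ✓ (witness j=3)
  i=2: ✓ (witness j=3)
  i=3: ✓ (witness j=3)
  i=4: ✗ (none in [4,6])
  i=5: ✓ (witness j=7)
  i=6: ✓ (witness j=7)
  i=7: ✓ (witness j=7)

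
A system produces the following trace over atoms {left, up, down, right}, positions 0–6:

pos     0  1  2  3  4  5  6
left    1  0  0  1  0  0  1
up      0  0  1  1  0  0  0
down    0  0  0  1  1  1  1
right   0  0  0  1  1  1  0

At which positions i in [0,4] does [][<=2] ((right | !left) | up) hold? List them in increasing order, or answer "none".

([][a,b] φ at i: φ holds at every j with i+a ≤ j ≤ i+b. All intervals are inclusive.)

Evaluate at each i in [0,4]:
  i=0: ✗ (fails at j=0)
  i=1: ✓ (all of [1,3])
  i=2: ✓ (all of [2,4])
  i=3: ✓ (all of [3,5])
  i=4: ✗ (fails at j=6)

1, 2, 3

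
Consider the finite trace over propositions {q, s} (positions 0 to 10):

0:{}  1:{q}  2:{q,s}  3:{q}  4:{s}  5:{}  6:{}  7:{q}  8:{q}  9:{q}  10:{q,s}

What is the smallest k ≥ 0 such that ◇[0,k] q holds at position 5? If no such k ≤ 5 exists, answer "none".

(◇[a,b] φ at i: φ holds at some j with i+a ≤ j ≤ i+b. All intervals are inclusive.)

Scan j = 5,6,… for q:
  j=5: fails
  j=6: fails
  j=7: holds
First hit at j=7, so smallest k = 7-5 = 2.

2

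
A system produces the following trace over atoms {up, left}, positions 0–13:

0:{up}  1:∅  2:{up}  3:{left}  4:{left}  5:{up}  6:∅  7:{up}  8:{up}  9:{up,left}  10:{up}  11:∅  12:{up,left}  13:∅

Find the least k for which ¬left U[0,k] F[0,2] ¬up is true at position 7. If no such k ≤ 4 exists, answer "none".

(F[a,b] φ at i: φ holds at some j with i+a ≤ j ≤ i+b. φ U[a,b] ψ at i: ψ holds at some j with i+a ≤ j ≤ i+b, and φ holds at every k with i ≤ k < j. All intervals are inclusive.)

2

Need earliest j ≥ 7 with F[0,2] ¬up, and ¬left at every k in [7,j-1].
  j=7: rhs fails.
  j=8: rhs fails.
  j=9: rhs holds; lhs holds on [7,8]. k = 2.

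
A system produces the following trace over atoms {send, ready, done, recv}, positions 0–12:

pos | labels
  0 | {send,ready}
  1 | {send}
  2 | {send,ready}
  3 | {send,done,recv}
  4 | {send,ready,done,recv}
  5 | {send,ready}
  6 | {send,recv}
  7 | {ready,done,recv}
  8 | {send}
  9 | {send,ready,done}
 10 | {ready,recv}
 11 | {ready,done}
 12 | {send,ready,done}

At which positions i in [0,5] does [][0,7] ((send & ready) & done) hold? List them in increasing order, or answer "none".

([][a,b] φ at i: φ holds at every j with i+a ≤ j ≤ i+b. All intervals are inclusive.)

none

Evaluate at each i in [0,5]:
  i=0: ✗ (fails at j=0)
  i=1: ✗ (fails at j=1)
  i=2: ✗ (fails at j=2)
  i=3: ✗ (fails at j=3)
  i=4: ✗ (fails at j=5)
  i=5: ✗ (fails at j=5)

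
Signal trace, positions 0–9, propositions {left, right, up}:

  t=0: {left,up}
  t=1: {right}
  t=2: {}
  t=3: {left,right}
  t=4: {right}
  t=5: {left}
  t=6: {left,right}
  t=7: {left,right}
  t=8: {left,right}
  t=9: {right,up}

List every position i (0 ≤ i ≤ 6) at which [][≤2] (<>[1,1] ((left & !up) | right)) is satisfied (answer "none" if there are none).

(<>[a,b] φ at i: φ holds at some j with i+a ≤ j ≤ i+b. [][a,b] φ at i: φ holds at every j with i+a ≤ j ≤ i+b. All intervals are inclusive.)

Evaluate at each i in [0,6]:
  i=0: ✗ (fails at j=1)
  i=1: ✗ (fails at j=1)
  i=2: ✓ (all of [2,4])
  i=3: ✓ (all of [3,5])
  i=4: ✓ (all of [4,6])
  i=5: ✓ (all of [5,7])
  i=6: ✓ (all of [6,8])

2, 3, 4, 5, 6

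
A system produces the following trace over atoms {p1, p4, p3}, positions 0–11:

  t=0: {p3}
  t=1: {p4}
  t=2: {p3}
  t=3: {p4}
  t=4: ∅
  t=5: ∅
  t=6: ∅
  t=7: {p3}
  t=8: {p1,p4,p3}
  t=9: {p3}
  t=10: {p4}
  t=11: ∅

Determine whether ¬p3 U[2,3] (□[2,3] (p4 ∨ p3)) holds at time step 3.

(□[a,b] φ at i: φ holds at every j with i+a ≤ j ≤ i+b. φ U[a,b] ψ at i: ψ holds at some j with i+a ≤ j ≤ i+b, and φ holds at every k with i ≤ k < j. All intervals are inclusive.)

Need some j in [5,6] with □[2,3] (p4 ∨ p3), and ¬p3 at every k in [3,j-1].
  j=5: □[2,3] (p4 ∨ p3) holds; ¬p3 holds at every k in [3,4] → satisfied.

Yes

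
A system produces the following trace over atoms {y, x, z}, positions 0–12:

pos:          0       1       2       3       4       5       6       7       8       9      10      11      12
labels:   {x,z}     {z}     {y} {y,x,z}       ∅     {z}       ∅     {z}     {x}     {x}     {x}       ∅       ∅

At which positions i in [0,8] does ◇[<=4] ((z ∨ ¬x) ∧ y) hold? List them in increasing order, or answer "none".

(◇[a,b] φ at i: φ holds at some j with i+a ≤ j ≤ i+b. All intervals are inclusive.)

0, 1, 2, 3

Evaluate at each i in [0,8]:
  i=0: ✓ (witness j=2)
  i=1: ✓ (witness j=2)
  i=2: ✓ (witness j=2)
  i=3: ✓ (witness j=3)
  i=4: ✗ (none in [4,8])
  i=5: ✗ (none in [5,9])
  i=6: ✗ (none in [6,10])
  i=7: ✗ (none in [7,11])
  i=8: ✗ (none in [8,12])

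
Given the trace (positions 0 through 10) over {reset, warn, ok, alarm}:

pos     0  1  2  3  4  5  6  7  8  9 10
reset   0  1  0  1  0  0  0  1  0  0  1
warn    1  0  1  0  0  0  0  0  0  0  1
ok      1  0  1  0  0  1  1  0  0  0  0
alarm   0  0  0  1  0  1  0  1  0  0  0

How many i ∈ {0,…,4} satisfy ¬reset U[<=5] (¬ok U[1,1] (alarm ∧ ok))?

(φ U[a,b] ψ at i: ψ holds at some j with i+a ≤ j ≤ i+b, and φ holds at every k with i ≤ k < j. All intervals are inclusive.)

1

Evaluate at each i in [0,4]:
  i=0: ✗ (lhs fails at k=1 before rhs at j=4)
  i=1: ✗ (lhs fails at k=1 before rhs at j=4)
  i=2: ✗ (lhs fails at k=3 before rhs at j=4)
  i=3: ✗ (lhs fails at k=3 before rhs at j=4)
  i=4: ✓ (rhs at j=4)
Positions where it holds: {4} → 1.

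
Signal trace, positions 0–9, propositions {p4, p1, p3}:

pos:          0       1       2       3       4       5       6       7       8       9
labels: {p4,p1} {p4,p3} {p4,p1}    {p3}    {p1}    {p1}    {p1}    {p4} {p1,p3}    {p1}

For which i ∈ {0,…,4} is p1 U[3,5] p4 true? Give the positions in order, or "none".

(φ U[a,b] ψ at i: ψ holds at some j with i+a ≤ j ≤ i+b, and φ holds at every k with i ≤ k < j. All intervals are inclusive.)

Evaluate at each i in [0,4]:
  i=0: ✗ (no rhs in [3,5])
  i=1: ✗ (no rhs in [4,6])
  i=2: ✗ (lhs fails at k=3 before rhs at j=7)
  i=3: ✗ (lhs fails at k=3 before rhs at j=7)
  i=4: ✓ (rhs at j=7; lhs holds on [4,6])

4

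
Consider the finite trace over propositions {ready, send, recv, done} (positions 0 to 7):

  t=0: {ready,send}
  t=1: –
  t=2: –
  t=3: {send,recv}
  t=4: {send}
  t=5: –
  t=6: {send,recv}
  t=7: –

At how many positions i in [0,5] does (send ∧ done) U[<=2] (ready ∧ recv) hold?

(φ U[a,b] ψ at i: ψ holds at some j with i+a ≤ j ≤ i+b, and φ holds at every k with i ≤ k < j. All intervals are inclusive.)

Evaluate at each i in [0,5]:
  i=0: ✗ (no rhs in [0,2])
  i=1: ✗ (no rhs in [1,3])
  i=2: ✗ (no rhs in [2,4])
  i=3: ✗ (no rhs in [3,5])
  i=4: ✗ (no rhs in [4,6])
  i=5: ✗ (no rhs in [5,7])
Positions where it holds: {} → 0.

0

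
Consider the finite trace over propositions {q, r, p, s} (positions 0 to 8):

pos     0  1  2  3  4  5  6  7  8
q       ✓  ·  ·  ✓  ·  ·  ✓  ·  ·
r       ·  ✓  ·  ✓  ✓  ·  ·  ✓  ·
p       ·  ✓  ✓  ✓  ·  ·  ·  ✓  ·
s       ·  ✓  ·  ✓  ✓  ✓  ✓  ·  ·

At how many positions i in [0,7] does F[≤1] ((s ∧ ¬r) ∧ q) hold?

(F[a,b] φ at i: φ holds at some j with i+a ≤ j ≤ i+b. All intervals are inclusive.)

2

Evaluate at each i in [0,7]:
  i=0: ✗ (none in [0,1])
  i=1: ✗ (none in [1,2])
  i=2: ✗ (none in [2,3])
  i=3: ✗ (none in [3,4])
  i=4: ✗ (none in [4,5])
  i=5: ✓ (witness j=6)
  i=6: ✓ (witness j=6)
  i=7: ✗ (none in [7,8])
Positions where it holds: {5, 6} → 2.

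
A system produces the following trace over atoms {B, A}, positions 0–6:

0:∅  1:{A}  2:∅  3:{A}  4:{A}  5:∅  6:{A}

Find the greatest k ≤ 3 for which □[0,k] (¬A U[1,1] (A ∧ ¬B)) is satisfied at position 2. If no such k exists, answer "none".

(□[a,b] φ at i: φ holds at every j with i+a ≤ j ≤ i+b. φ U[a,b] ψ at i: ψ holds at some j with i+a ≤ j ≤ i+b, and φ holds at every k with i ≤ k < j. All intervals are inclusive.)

0

(¬A U[1,1] (A ∧ ¬B)) must hold from j=2 onward; find where it first fails.
  j=2: holds
  j=3: fails
Holds on [2,2], so largest k = 0.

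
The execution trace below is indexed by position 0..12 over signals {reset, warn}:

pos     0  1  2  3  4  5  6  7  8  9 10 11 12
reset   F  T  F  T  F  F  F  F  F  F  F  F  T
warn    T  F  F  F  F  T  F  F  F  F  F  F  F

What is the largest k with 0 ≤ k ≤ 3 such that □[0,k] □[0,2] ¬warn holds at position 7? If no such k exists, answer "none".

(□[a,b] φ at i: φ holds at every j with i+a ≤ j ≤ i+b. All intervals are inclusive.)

□[0,2] ¬warn must hold from j=7 onward; find where it first fails.
  j=7: holds
  j=8: holds
  j=9: holds
  j=10: holds
Holds through j=10; largest k = 3.

3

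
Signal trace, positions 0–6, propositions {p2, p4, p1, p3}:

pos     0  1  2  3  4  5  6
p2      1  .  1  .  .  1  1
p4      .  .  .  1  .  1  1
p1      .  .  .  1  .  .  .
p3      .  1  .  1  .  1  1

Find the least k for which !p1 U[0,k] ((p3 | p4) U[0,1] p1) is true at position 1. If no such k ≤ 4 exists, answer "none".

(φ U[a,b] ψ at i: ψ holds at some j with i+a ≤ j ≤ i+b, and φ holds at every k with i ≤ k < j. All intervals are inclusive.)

2

Need earliest j ≥ 1 with ((p3 | p4) U[0,1] p1), and !p1 at every k in [1,j-1].
  j=1: rhs fails.
  j=2: rhs fails.
  j=3: rhs holds; lhs holds on [1,2]. k = 2.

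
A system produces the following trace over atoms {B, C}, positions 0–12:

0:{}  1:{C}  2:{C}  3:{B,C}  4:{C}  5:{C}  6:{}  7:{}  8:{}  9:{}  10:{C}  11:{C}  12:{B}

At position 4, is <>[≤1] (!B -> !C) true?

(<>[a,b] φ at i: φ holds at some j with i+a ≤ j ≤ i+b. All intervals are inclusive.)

Check (!B -> !C) at each j in [4,5]:
  j=4: false
  j=5: false
No position in the window satisfies it → formula fails.

False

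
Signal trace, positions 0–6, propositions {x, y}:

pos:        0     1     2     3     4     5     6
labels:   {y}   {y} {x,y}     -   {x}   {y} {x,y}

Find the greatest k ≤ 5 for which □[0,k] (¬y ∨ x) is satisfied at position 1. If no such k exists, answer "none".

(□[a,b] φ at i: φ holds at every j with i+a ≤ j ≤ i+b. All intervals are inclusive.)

none

(¬y ∨ x) must hold from j=1 onward; find where it first fails.
  j=1: fails → no k works.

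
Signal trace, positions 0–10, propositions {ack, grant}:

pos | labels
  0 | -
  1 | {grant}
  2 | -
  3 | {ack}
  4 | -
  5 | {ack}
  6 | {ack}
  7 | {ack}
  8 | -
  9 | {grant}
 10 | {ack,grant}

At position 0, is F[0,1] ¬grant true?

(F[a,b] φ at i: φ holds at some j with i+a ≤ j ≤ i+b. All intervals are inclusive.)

Check ¬grant at each j in [0,1]:
  j=0: true
  j=1: false
Found at j=0 → formula holds.

Holds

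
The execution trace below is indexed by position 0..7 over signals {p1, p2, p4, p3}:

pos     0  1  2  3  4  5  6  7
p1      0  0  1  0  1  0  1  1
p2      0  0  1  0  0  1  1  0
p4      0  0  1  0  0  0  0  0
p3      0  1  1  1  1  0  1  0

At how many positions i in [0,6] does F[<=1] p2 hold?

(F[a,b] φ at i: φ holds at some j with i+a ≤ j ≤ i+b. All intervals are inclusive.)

Evaluate at each i in [0,6]:
  i=0: ✗ (none in [0,1])
  i=1: ✓ (witness j=2)
  i=2: ✓ (witness j=2)
  i=3: ✗ (none in [3,4])
  i=4: ✓ (witness j=5)
  i=5: ✓ (witness j=5)
  i=6: ✓ (witness j=6)
Positions where it holds: {1, 2, 4, 5, 6} → 5.

5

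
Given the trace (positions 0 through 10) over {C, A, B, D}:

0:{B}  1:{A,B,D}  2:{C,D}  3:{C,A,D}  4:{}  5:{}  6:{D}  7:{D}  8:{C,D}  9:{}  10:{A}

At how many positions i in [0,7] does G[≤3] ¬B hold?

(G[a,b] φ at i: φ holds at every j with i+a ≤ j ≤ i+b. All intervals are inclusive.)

Evaluate at each i in [0,7]:
  i=0: ✗ (fails at j=0)
  i=1: ✗ (fails at j=1)
  i=2: ✓ (all of [2,5])
  i=3: ✓ (all of [3,6])
  i=4: ✓ (all of [4,7])
  i=5: ✓ (all of [5,8])
  i=6: ✓ (all of [6,9])
  i=7: ✓ (all of [7,10])
Positions where it holds: {2, 3, 4, 5, 6, 7} → 6.

6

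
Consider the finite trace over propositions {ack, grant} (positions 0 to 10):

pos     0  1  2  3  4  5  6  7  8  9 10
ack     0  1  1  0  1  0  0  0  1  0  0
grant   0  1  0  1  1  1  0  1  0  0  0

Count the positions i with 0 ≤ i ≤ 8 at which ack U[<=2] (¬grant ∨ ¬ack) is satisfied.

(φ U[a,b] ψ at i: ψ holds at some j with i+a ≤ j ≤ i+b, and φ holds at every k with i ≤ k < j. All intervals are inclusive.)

9

Evaluate at each i in [0,8]:
  i=0: ✓ (rhs at j=0)
  i=1: ✓ (rhs at j=2; lhs holds on [1,1])
  i=2: ✓ (rhs at j=2)
  i=3: ✓ (rhs at j=3)
  i=4: ✓ (rhs at j=5; lhs holds on [4,4])
  i=5: ✓ (rhs at j=5)
  i=6: ✓ (rhs at j=6)
  i=7: ✓ (rhs at j=7)
  i=8: ✓ (rhs at j=8)
Positions where it holds: {0, 1, 2, 3, 4, 5, 6, 7, 8} → 9.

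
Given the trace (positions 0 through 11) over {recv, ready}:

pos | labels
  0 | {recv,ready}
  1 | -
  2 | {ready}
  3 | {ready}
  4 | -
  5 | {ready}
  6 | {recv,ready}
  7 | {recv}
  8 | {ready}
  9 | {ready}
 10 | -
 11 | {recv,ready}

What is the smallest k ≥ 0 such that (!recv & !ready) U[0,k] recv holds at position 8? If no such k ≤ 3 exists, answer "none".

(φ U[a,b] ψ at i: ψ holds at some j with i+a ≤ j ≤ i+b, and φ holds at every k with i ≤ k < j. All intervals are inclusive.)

none

Need earliest j ≥ 8 with recv, and (!recv & !ready) at every k in [8,j-1].
  j=8: rhs fails.
  j=9: rhs fails.
  j=10: rhs fails.
  j=11: rhs holds but lhs fails at k=8.
No witness within the range → none.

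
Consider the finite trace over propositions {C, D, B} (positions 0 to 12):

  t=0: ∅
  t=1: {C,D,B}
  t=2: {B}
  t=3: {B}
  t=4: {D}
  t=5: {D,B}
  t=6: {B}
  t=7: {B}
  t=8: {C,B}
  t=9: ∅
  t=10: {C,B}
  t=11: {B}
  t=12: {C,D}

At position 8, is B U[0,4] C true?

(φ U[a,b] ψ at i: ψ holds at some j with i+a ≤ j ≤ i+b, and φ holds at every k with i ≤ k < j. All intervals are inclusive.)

Holds

Need some j in [8,12] with C, and B at every k in [8,j-1].
  j=8: C holds; no prefix to check → satisfied.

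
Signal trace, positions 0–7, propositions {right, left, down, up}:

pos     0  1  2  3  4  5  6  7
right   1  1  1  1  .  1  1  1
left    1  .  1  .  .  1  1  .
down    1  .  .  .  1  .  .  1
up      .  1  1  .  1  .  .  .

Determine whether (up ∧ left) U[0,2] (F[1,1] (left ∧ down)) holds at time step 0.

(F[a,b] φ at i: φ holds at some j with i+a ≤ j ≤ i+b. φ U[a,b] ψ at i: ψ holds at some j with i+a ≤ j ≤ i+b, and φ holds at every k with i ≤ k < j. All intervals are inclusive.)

False

Need some j in [0,2] with F[1,1] (left ∧ down), and (up ∧ left) at every k in [0,j-1].
  j=0: F[1,1] (left ∧ down) — fails (none in [1,1]).
  j=1: F[1,1] (left ∧ down) — fails (none in [2,2]).
  j=2: F[1,1] (left ∧ down) — fails (none in [3,3]).
No j in the window works → until fails.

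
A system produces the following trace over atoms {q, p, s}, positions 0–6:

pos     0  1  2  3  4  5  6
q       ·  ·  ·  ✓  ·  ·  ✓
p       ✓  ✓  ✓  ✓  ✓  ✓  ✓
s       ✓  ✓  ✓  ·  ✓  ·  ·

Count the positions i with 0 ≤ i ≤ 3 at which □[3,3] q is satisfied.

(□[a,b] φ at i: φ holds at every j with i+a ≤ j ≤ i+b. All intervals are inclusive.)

Evaluate at each i in [0,3]:
  i=0: ✓ (all of [3,3])
  i=1: ✗ (fails at j=4)
  i=2: ✗ (fails at j=5)
  i=3: ✓ (all of [6,6])
Positions where it holds: {0, 3} → 2.

2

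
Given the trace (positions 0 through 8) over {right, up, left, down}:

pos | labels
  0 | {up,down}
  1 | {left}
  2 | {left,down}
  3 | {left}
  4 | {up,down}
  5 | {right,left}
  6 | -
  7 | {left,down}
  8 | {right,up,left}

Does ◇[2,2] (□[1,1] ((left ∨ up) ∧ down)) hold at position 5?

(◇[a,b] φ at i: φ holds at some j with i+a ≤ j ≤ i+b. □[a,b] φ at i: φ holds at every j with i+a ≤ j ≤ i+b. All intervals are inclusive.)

Does not hold

Check □[1,1] ((left ∨ up) ∧ down) at each j in [7,7]:
  j=7: fails at 8
No position in the window satisfies it → formula fails.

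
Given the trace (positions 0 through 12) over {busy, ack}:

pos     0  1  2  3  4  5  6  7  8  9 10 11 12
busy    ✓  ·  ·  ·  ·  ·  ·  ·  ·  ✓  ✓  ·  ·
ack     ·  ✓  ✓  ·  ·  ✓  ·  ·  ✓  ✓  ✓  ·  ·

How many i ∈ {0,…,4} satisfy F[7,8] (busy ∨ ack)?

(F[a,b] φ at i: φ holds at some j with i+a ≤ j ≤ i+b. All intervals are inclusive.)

4

Evaluate at each i in [0,4]:
  i=0: ✓ (witness j=8)
  i=1: ✓ (witness j=8)
  i=2: ✓ (witness j=9)
  i=3: ✓ (witness j=10)
  i=4: ✗ (none in [11,12])
Positions where it holds: {0, 1, 2, 3} → 4.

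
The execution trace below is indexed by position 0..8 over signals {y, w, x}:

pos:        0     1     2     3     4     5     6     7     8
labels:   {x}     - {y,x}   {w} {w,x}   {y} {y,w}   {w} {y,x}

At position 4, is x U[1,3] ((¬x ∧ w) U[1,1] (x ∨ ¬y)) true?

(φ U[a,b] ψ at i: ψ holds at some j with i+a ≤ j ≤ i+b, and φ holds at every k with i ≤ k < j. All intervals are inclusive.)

Need some j in [5,7] with ((¬x ∧ w) U[1,1] (x ∨ ¬y)), and x at every k in [4,j-1].
  j=5: ((¬x ∧ w) U[1,1] (x ∨ ¬y)) — fails.
  j=6: ((¬x ∧ w) U[1,1] (x ∨ ¬y)) holds, but x fails at k=5 → not this j.
  j=7: ((¬x ∧ w) U[1,1] (x ∨ ¬y)) holds, but x fails at k=5 → not this j.
No j in the window works → until fails.

Does not hold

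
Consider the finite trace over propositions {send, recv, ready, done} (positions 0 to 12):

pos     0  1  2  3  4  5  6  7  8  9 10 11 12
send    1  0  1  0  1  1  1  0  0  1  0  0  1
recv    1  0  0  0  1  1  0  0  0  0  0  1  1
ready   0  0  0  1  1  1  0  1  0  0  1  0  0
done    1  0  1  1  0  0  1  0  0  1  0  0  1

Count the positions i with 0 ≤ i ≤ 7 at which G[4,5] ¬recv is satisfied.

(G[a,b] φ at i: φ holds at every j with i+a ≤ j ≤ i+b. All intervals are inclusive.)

4

Evaluate at each i in [0,7]:
  i=0: ✗ (fails at j=4)
  i=1: ✗ (fails at j=5)
  i=2: ✓ (all of [6,7])
  i=3: ✓ (all of [7,8])
  i=4: ✓ (all of [8,9])
  i=5: ✓ (all of [9,10])
  i=6: ✗ (fails at j=11)
  i=7: ✗ (fails at j=11)
Positions where it holds: {2, 3, 4, 5} → 4.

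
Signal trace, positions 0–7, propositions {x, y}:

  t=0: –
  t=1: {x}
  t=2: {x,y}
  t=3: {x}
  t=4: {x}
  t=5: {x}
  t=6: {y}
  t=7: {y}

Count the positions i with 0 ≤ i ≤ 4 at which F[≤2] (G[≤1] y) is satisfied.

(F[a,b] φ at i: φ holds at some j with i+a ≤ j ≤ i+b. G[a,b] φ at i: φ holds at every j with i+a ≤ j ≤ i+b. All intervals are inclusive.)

Evaluate at each i in [0,4]:
  i=0: ✗ (none in [0,2])
  i=1: ✗ (none in [1,3])
  i=2: ✗ (none in [2,4])
  i=3: ✗ (none in [3,5])
  i=4: ✓ (witness j=6)
Positions where it holds: {4} → 1.

1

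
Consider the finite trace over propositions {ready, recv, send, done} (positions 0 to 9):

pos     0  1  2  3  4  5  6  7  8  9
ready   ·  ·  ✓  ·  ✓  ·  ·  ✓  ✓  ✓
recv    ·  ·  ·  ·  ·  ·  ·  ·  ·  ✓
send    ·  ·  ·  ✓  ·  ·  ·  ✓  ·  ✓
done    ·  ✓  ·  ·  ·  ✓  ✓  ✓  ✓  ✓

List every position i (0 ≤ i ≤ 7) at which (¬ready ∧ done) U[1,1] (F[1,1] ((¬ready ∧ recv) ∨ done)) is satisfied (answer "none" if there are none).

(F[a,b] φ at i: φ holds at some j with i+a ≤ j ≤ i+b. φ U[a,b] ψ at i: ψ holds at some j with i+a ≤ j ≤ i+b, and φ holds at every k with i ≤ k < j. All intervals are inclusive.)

Evaluate at each i in [0,7]:
  i=0: ✗ (no rhs in [1,1])
  i=1: ✗ (no rhs in [2,2])
  i=2: ✗ (no rhs in [3,3])
  i=3: ✗ (lhs fails at k=3 before rhs at j=4)
  i=4: ✗ (lhs fails at k=4 before rhs at j=5)
  i=5: ✓ (rhs at j=6; lhs holds on [5,5])
  i=6: ✓ (rhs at j=7; lhs holds on [6,6])
  i=7: ✗ (lhs fails at k=7 before rhs at j=8)

5, 6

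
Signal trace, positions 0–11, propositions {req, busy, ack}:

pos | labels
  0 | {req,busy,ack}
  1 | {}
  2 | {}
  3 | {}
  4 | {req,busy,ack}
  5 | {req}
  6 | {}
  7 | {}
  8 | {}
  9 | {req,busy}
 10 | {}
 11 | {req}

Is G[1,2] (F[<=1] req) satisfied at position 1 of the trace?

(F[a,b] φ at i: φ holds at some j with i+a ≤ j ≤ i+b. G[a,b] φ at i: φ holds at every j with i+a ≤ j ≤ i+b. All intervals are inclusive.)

Check F[<=1] req at every j in [2,3]:
  j=2: fails (none in [2,3])
  j=3: holds (witness at 4)
Fails at j=2 → formula fails.

No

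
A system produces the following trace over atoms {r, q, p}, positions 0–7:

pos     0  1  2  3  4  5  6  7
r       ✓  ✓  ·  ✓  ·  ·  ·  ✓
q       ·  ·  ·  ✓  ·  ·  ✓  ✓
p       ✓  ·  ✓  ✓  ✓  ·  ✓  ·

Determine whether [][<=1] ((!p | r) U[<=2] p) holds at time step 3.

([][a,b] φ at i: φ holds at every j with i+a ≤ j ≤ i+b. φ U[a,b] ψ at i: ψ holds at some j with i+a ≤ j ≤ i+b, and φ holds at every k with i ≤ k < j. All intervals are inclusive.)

Check ((!p | r) U[<=2] p) at every j in [3,4]:
  j=3: holds
  j=4: holds
All positions satisfy it → formula holds.

True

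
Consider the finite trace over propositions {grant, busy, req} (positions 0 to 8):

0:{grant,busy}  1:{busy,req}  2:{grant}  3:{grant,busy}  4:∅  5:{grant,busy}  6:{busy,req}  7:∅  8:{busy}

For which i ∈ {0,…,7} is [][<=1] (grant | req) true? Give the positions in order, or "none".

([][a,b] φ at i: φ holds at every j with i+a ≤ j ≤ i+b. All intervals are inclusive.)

0, 1, 2, 5

Evaluate at each i in [0,7]:
  i=0: ✓ (all of [0,1])
  i=1: ✓ (all of [1,2])
  i=2: ✓ (all of [2,3])
  i=3: ✗ (fails at j=4)
  i=4: ✗ (fails at j=4)
  i=5: ✓ (all of [5,6])
  i=6: ✗ (fails at j=7)
  i=7: ✗ (fails at j=7)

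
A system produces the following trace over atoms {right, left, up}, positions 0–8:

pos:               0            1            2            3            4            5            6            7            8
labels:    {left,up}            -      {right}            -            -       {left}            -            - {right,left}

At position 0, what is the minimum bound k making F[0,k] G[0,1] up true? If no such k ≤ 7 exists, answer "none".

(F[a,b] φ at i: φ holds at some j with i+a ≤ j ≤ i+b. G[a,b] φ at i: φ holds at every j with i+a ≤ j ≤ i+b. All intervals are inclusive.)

none

Scan j = 0,1,… for G[0,1] up:
  j=0: fails
  j=1: fails
  j=2: fails
  j=3: fails
  j=4: fails
  j=5: fails
  j=6: fails
  j=7: fails
No j in [0,7] satisfies it → none.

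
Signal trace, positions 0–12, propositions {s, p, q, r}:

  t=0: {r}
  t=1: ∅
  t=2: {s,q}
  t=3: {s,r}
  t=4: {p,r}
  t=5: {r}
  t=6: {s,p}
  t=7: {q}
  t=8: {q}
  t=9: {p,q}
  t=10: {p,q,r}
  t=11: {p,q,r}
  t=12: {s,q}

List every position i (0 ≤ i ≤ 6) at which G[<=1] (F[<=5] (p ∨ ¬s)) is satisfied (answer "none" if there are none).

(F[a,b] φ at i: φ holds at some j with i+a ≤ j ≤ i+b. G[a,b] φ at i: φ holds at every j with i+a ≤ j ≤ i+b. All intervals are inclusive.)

0, 1, 2, 3, 4, 5, 6

Evaluate at each i in [0,6]:
  i=0: ✓ (all of [0,1])
  i=1: ✓ (all of [1,2])
  i=2: ✓ (all of [2,3])
  i=3: ✓ (all of [3,4])
  i=4: ✓ (all of [4,5])
  i=5: ✓ (all of [5,6])
  i=6: ✓ (all of [6,7])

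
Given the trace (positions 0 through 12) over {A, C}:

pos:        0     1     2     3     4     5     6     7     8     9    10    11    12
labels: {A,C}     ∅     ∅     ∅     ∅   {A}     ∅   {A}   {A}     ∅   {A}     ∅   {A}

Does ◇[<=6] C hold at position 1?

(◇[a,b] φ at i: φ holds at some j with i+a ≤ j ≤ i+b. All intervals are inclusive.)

Check C at each j in [1,7]:
  j=1: false
  j=2: false
  j=3: false
  j=4: false
  j=5: false
  j=6: false
  j=7: false
No position in the window satisfies it → formula fails.

False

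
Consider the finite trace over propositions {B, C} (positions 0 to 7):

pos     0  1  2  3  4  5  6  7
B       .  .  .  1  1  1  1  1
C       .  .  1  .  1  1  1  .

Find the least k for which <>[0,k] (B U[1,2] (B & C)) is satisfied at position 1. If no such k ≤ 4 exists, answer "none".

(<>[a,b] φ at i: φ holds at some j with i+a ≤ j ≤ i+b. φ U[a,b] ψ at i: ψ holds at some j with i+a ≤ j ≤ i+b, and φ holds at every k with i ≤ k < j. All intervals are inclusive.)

2

Scan j = 1,2,… for (B U[1,2] (B & C)):
  j=1: fails
  j=2: fails
  j=3: holds
First hit at j=3, so smallest k = 3-1 = 2.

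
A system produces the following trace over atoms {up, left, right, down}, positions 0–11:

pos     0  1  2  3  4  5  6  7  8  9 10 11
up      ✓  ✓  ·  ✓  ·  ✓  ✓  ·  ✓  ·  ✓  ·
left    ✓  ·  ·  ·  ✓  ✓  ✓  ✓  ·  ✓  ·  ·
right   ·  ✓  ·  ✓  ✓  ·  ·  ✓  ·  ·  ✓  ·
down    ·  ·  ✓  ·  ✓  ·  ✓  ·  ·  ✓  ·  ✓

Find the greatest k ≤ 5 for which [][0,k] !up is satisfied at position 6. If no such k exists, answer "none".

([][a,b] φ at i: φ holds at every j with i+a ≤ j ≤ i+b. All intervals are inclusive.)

none

!up must hold from j=6 onward; find where it first fails.
  j=6: fails → no k works.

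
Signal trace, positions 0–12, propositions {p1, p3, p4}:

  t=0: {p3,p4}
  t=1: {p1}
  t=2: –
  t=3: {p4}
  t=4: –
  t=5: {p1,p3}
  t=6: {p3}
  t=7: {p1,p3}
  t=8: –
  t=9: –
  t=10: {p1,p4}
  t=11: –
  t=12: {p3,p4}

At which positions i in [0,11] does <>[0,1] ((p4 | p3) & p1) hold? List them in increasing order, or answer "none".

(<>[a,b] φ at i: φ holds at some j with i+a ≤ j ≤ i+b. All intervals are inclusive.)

4, 5, 6, 7, 9, 10

Evaluate at each i in [0,11]:
  i=0: ✗ (none in [0,1])
  i=1: ✗ (none in [1,2])
  i=2: ✗ (none in [2,3])
  i=3: ✗ (none in [3,4])
  i=4: ✓ (witness j=5)
  i=5: ✓ (witness j=5)
  i=6: ✓ (witness j=7)
  i=7: ✓ (witness j=7)
  i=8: ✗ (none in [8,9])
  i=9: ✓ (witness j=10)
  i=10: ✓ (witness j=10)
  i=11: ✗ (none in [11,12])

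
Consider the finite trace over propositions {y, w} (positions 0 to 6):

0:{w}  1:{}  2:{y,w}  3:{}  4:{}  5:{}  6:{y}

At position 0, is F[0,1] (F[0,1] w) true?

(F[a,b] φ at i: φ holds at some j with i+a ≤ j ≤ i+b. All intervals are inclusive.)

Holds

Check F[0,1] w at each j in [0,1]:
  j=0: holds (witness at 0)
  j=1: holds (witness at 2)
Found at j=0 → formula holds.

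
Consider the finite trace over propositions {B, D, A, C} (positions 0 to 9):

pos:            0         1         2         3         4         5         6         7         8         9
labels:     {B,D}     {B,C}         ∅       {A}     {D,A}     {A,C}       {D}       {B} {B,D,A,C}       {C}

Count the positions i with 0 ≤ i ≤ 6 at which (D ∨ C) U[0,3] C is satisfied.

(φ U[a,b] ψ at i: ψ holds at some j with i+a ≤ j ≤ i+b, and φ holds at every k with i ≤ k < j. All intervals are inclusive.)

Evaluate at each i in [0,6]:
  i=0: ✓ (rhs at j=1; lhs holds on [0,0])
  i=1: ✓ (rhs at j=1)
  i=2: ✗ (lhs fails at k=2 before rhs at j=5)
  i=3: ✗ (lhs fails at k=3 before rhs at j=5)
  i=4: ✓ (rhs at j=5; lhs holds on [4,4])
  i=5: ✓ (rhs at j=5)
  i=6: ✗ (lhs fails at k=7 before rhs at j=8)
Positions where it holds: {0, 1, 4, 5} → 4.

4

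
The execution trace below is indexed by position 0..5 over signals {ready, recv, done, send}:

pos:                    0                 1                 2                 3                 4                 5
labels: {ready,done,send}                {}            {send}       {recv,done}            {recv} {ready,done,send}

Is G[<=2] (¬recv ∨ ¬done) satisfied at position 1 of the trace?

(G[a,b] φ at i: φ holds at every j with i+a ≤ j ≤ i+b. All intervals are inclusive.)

Check (¬recv ∨ ¬done) at every j in [1,3]:
  j=1: true
  j=2: true
  j=3: false
Fails at j=3 → formula fails.

False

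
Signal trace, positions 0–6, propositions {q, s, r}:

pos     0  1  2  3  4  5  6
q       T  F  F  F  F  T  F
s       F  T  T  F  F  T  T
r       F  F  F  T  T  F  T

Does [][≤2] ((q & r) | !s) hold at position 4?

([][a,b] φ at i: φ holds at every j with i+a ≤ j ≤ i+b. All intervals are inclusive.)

Check ((q & r) | !s) at every j in [4,6]:
  j=4: true
  j=5: false
  j=6: false
Fails at j=5 → formula fails.

False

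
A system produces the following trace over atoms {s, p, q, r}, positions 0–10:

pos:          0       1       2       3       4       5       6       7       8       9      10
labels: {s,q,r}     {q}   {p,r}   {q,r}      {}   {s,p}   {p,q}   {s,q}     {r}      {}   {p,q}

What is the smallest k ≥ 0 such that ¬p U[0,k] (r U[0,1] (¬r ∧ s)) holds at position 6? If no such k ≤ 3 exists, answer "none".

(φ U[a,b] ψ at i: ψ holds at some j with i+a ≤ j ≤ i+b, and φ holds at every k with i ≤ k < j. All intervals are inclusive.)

none

Need earliest j ≥ 6 with (r U[0,1] (¬r ∧ s)), and ¬p at every k in [6,j-1].
  j=6: rhs fails.
  j=7: rhs holds but lhs fails at k=6.
  j=8: rhs fails.
  j=9: rhs fails.
No witness within the range → none.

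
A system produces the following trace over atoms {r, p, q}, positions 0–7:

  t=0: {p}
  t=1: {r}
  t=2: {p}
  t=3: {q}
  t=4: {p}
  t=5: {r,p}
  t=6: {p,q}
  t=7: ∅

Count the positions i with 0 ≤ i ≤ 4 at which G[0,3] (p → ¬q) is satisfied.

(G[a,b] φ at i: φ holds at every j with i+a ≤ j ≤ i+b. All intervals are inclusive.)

Evaluate at each i in [0,4]:
  i=0: ✓ (all of [0,3])
  i=1: ✓ (all of [1,4])
  i=2: ✓ (all of [2,5])
  i=3: ✗ (fails at j=6)
  i=4: ✗ (fails at j=6)
Positions where it holds: {0, 1, 2} → 3.

3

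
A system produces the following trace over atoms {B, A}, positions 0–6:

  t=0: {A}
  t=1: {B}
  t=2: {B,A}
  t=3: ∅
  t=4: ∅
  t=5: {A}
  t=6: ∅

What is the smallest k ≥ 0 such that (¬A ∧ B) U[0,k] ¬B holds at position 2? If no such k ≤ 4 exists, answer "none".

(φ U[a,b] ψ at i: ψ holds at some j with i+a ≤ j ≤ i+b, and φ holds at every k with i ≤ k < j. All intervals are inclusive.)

none

Need earliest j ≥ 2 with ¬B, and (¬A ∧ B) at every k in [2,j-1].
  j=2: rhs fails.
  j=3: rhs holds but lhs fails at k=2.
  j=4: rhs holds but lhs fails at k=2.
  j=5: rhs holds but lhs fails at k=2.
  j=6: rhs holds but lhs fails at k=2.
No witness within the range → none.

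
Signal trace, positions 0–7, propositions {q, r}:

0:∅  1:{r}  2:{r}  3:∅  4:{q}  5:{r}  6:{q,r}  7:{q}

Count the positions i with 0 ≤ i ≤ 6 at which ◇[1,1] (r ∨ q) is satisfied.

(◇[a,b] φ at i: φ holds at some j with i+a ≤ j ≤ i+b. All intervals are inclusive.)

Evaluate at each i in [0,6]:
  i=0: ✓ (witness j=1)
  i=1: ✓ (witness j=2)
  i=2: ✗ (none in [3,3])
  i=3: ✓ (witness j=4)
  i=4: ✓ (witness j=5)
  i=5: ✓ (witness j=6)
  i=6: ✓ (witness j=7)
Positions where it holds: {0, 1, 3, 4, 5, 6} → 6.

6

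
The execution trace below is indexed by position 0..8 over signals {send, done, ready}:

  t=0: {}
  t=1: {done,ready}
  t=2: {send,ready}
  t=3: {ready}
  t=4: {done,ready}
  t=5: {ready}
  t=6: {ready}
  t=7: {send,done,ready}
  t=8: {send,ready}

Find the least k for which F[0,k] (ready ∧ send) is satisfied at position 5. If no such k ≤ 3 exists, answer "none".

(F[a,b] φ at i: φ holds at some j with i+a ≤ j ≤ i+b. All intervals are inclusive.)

Scan j = 5,6,… for (ready ∧ send):
  j=5: fails
  j=6: fails
  j=7: holds
First hit at j=7, so smallest k = 7-5 = 2.

2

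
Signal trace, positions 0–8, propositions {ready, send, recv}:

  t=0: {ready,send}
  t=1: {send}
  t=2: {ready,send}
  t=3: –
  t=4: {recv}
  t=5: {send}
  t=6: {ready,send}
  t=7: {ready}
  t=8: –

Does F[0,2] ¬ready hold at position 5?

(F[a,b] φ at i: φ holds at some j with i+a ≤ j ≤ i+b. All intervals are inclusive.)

Check ¬ready at each j in [5,7]:
  j=5: true
  j=6: false
  j=7: false
Found at j=5 → formula holds.

True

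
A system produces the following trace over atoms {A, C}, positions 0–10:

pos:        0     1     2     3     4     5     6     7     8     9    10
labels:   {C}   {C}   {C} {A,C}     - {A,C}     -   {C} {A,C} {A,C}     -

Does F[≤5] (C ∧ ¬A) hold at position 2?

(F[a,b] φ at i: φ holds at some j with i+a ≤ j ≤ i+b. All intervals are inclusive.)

Holds

Check (C ∧ ¬A) at each j in [2,7]:
  j=2: true
  j=3: false
  j=4: false
  j=5: false
  j=6: false
  j=7: true
Found at j=2 → formula holds.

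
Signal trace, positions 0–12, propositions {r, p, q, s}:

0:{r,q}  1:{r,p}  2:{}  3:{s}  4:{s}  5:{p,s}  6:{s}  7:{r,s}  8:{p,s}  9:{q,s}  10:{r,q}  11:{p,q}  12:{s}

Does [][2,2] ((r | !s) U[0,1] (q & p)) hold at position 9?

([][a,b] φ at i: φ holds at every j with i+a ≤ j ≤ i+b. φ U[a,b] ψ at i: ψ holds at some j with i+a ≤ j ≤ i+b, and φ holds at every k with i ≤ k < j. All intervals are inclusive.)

Check ((r | !s) U[0,1] (q & p)) at every j in [11,11]:
  j=11: holds
All positions satisfy it → formula holds.

Yes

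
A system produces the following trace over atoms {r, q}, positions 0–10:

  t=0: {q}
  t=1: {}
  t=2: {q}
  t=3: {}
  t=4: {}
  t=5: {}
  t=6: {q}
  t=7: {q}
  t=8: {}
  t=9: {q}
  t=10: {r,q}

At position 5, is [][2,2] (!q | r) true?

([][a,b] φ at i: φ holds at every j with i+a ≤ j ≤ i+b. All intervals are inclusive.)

False

Check (!q | r) at every j in [7,7]:
  j=7: false
Fails at j=7 → formula fails.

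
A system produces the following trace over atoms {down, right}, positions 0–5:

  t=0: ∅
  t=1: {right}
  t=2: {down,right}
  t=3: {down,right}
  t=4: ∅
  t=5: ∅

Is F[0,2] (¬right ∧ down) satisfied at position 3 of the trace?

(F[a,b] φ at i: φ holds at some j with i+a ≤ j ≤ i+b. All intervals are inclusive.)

False

Check (¬right ∧ down) at each j in [3,5]:
  j=3: false
  j=4: false
  j=5: false
No position in the window satisfies it → formula fails.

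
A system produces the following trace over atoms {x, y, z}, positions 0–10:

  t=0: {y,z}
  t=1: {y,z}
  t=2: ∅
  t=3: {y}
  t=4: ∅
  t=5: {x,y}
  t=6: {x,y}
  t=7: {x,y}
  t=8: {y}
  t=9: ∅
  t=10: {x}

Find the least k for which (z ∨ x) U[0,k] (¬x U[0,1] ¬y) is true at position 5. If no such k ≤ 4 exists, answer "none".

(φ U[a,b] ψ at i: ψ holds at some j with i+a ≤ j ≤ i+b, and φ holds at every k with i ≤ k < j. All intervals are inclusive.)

Need earliest j ≥ 5 with (¬x U[0,1] ¬y), and (z ∨ x) at every k in [5,j-1].
  j=5: rhs fails.
  j=6: rhs fails.
  j=7: rhs fails.
  j=8: rhs holds; lhs holds on [5,7]. k = 3.

3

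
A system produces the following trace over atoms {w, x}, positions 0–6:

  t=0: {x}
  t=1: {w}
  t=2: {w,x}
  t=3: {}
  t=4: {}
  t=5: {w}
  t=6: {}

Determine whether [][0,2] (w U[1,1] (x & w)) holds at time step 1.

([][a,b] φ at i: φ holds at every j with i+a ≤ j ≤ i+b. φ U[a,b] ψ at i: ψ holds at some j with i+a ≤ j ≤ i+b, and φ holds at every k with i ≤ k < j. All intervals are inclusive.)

False

Check (w U[1,1] (x & w)) at every j in [1,3]:
  j=1: holds
  j=2: fails
  j=3: fails
Fails at j=2 → formula fails.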